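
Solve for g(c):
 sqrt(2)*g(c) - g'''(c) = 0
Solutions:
 g(c) = C3*exp(2^(1/6)*c) + (C1*sin(2^(1/6)*sqrt(3)*c/2) + C2*cos(2^(1/6)*sqrt(3)*c/2))*exp(-2^(1/6)*c/2)


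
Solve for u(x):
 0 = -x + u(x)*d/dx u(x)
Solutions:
 u(x) = -sqrt(C1 + x^2)
 u(x) = sqrt(C1 + x^2)


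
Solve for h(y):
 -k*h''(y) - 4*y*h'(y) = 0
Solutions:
 h(y) = C1 + C2*sqrt(k)*erf(sqrt(2)*y*sqrt(1/k))


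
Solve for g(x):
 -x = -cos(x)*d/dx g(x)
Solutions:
 g(x) = C1 + Integral(x/cos(x), x)


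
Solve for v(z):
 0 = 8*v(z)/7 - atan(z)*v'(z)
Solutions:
 v(z) = C1*exp(8*Integral(1/atan(z), z)/7)


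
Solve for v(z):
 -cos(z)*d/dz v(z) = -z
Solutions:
 v(z) = C1 + Integral(z/cos(z), z)


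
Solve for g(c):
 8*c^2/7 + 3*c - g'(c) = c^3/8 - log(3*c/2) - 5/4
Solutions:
 g(c) = C1 - c^4/32 + 8*c^3/21 + 3*c^2/2 + c*log(c) + c/4 + c*log(3/2)


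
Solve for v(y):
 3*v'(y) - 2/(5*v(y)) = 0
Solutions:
 v(y) = -sqrt(C1 + 60*y)/15
 v(y) = sqrt(C1 + 60*y)/15


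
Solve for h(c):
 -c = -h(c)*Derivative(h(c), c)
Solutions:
 h(c) = -sqrt(C1 + c^2)
 h(c) = sqrt(C1 + c^2)


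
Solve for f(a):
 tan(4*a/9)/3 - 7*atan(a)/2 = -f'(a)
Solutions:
 f(a) = C1 + 7*a*atan(a)/2 - 7*log(a^2 + 1)/4 + 3*log(cos(4*a/9))/4


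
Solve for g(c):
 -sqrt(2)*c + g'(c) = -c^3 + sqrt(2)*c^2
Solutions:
 g(c) = C1 - c^4/4 + sqrt(2)*c^3/3 + sqrt(2)*c^2/2


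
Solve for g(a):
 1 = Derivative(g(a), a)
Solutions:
 g(a) = C1 + a


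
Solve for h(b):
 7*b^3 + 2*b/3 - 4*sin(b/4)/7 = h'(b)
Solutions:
 h(b) = C1 + 7*b^4/4 + b^2/3 + 16*cos(b/4)/7


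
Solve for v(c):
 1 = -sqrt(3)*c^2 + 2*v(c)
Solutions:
 v(c) = sqrt(3)*c^2/2 + 1/2


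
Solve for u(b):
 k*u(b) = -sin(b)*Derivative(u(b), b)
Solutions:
 u(b) = C1*exp(k*(-log(cos(b) - 1) + log(cos(b) + 1))/2)


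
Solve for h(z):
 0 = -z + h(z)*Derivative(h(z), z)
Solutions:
 h(z) = -sqrt(C1 + z^2)
 h(z) = sqrt(C1 + z^2)


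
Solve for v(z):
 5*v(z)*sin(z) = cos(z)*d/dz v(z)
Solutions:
 v(z) = C1/cos(z)^5


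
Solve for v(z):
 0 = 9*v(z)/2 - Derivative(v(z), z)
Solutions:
 v(z) = C1*exp(9*z/2)


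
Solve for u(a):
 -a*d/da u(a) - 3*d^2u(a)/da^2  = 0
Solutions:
 u(a) = C1 + C2*erf(sqrt(6)*a/6)


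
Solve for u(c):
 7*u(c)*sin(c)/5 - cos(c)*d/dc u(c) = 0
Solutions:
 u(c) = C1/cos(c)^(7/5)


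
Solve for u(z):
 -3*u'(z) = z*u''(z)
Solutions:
 u(z) = C1 + C2/z^2


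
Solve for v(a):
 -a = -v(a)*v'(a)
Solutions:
 v(a) = -sqrt(C1 + a^2)
 v(a) = sqrt(C1 + a^2)


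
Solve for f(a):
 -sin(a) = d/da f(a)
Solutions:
 f(a) = C1 + cos(a)


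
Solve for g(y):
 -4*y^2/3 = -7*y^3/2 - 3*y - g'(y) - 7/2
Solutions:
 g(y) = C1 - 7*y^4/8 + 4*y^3/9 - 3*y^2/2 - 7*y/2


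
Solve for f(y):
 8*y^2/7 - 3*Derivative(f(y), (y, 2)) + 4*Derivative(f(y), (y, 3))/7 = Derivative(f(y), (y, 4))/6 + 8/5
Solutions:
 f(y) = C1 + C2*y + 2*y^4/63 + 32*y^3/1323 - 12688*y^2/46305 + (C3*sin(3*sqrt(82)*y/7) + C4*cos(3*sqrt(82)*y/7))*exp(12*y/7)


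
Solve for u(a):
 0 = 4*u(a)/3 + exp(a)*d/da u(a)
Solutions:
 u(a) = C1*exp(4*exp(-a)/3)


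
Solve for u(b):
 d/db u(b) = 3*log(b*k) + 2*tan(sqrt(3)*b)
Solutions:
 u(b) = C1 + 3*b*log(b*k) - 3*b - 2*sqrt(3)*log(cos(sqrt(3)*b))/3


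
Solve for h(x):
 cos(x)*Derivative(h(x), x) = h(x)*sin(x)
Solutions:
 h(x) = C1/cos(x)


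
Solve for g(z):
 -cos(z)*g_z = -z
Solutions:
 g(z) = C1 + Integral(z/cos(z), z)


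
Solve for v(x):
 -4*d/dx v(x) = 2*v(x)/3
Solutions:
 v(x) = C1*exp(-x/6)


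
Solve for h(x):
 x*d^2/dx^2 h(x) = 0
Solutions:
 h(x) = C1 + C2*x


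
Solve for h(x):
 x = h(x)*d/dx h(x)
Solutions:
 h(x) = -sqrt(C1 + x^2)
 h(x) = sqrt(C1 + x^2)


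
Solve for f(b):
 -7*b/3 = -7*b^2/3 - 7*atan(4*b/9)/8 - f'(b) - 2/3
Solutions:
 f(b) = C1 - 7*b^3/9 + 7*b^2/6 - 7*b*atan(4*b/9)/8 - 2*b/3 + 63*log(16*b^2 + 81)/64


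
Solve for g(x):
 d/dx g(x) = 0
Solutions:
 g(x) = C1


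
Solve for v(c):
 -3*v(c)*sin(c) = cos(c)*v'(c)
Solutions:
 v(c) = C1*cos(c)^3


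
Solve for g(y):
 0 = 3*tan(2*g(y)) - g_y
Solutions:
 g(y) = -asin(C1*exp(6*y))/2 + pi/2
 g(y) = asin(C1*exp(6*y))/2


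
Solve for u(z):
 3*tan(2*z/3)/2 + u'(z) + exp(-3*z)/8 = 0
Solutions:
 u(z) = C1 - 9*log(tan(2*z/3)^2 + 1)/8 + exp(-3*z)/24


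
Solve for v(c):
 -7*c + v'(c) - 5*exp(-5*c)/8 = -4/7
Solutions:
 v(c) = C1 + 7*c^2/2 - 4*c/7 - exp(-5*c)/8


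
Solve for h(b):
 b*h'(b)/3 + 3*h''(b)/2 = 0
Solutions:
 h(b) = C1 + C2*erf(b/3)


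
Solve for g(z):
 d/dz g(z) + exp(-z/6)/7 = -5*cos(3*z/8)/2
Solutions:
 g(z) = C1 - 20*sin(3*z/8)/3 + 6*exp(-z/6)/7


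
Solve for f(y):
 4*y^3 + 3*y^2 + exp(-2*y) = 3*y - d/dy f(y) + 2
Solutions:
 f(y) = C1 - y^4 - y^3 + 3*y^2/2 + 2*y + exp(-2*y)/2


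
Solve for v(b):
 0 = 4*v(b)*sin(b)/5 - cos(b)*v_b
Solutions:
 v(b) = C1/cos(b)^(4/5)


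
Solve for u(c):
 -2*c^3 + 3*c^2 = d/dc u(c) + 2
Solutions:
 u(c) = C1 - c^4/2 + c^3 - 2*c


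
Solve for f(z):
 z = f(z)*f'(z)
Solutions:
 f(z) = -sqrt(C1 + z^2)
 f(z) = sqrt(C1 + z^2)


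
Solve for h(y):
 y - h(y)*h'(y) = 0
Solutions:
 h(y) = -sqrt(C1 + y^2)
 h(y) = sqrt(C1 + y^2)


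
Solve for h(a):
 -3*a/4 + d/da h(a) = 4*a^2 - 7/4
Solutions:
 h(a) = C1 + 4*a^3/3 + 3*a^2/8 - 7*a/4


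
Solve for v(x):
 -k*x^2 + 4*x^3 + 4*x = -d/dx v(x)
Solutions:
 v(x) = C1 + k*x^3/3 - x^4 - 2*x^2


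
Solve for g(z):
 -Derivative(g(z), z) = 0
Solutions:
 g(z) = C1


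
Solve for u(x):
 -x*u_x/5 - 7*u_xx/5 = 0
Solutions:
 u(x) = C1 + C2*erf(sqrt(14)*x/14)


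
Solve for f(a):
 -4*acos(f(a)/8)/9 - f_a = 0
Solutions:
 Integral(1/acos(_y/8), (_y, f(a))) = C1 - 4*a/9


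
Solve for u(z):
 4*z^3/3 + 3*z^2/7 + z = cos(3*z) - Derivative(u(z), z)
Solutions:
 u(z) = C1 - z^4/3 - z^3/7 - z^2/2 + sin(3*z)/3


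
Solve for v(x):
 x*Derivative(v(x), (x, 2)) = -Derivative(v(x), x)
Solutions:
 v(x) = C1 + C2*log(x)


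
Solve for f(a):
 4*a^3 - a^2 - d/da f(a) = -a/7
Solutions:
 f(a) = C1 + a^4 - a^3/3 + a^2/14


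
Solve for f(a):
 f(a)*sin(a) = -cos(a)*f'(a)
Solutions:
 f(a) = C1*cos(a)


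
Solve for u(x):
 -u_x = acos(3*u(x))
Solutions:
 Integral(1/acos(3*_y), (_y, u(x))) = C1 - x


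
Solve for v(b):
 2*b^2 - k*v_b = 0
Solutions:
 v(b) = C1 + 2*b^3/(3*k)


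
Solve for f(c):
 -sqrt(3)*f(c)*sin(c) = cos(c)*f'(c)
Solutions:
 f(c) = C1*cos(c)^(sqrt(3))


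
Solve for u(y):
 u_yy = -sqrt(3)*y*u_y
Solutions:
 u(y) = C1 + C2*erf(sqrt(2)*3^(1/4)*y/2)


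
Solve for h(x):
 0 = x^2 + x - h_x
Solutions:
 h(x) = C1 + x^3/3 + x^2/2


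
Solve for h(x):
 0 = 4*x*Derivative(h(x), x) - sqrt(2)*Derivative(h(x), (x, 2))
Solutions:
 h(x) = C1 + C2*erfi(2^(1/4)*x)


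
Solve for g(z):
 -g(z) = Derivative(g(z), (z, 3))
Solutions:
 g(z) = C3*exp(-z) + (C1*sin(sqrt(3)*z/2) + C2*cos(sqrt(3)*z/2))*exp(z/2)


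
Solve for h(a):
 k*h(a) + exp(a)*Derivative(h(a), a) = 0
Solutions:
 h(a) = C1*exp(k*exp(-a))


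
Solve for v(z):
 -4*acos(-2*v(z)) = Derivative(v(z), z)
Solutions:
 Integral(1/acos(-2*_y), (_y, v(z))) = C1 - 4*z


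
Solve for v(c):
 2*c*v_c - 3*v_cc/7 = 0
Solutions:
 v(c) = C1 + C2*erfi(sqrt(21)*c/3)


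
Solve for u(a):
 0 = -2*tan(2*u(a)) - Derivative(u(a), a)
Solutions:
 u(a) = -asin(C1*exp(-4*a))/2 + pi/2
 u(a) = asin(C1*exp(-4*a))/2


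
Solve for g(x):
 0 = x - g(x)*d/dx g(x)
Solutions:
 g(x) = -sqrt(C1 + x^2)
 g(x) = sqrt(C1 + x^2)


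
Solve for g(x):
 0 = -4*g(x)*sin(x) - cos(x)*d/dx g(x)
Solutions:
 g(x) = C1*cos(x)^4


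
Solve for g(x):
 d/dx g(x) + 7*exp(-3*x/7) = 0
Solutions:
 g(x) = C1 + 49*exp(-3*x/7)/3


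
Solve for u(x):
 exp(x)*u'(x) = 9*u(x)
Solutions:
 u(x) = C1*exp(-9*exp(-x))


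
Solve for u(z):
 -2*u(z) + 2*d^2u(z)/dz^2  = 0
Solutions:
 u(z) = C1*exp(-z) + C2*exp(z)


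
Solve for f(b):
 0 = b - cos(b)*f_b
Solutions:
 f(b) = C1 + Integral(b/cos(b), b)


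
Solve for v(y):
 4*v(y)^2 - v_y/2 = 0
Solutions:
 v(y) = -1/(C1 + 8*y)


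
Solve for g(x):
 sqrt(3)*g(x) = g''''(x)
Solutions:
 g(x) = C1*exp(-3^(1/8)*x) + C2*exp(3^(1/8)*x) + C3*sin(3^(1/8)*x) + C4*cos(3^(1/8)*x)


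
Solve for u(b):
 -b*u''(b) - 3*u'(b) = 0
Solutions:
 u(b) = C1 + C2/b^2


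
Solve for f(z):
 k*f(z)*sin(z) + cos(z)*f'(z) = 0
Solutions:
 f(z) = C1*exp(k*log(cos(z)))


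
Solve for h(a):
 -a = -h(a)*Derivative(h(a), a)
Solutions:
 h(a) = -sqrt(C1 + a^2)
 h(a) = sqrt(C1 + a^2)


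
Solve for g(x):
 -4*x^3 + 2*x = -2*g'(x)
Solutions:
 g(x) = C1 + x^4/2 - x^2/2


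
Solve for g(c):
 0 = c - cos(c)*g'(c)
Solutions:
 g(c) = C1 + Integral(c/cos(c), c)


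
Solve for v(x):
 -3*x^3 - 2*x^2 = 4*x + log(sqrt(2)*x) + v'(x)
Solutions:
 v(x) = C1 - 3*x^4/4 - 2*x^3/3 - 2*x^2 - x*log(x) - x*log(2)/2 + x


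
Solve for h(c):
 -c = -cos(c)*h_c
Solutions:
 h(c) = C1 + Integral(c/cos(c), c)


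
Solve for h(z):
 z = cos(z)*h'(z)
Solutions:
 h(z) = C1 + Integral(z/cos(z), z)


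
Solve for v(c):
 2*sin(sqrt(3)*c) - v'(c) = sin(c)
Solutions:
 v(c) = C1 + cos(c) - 2*sqrt(3)*cos(sqrt(3)*c)/3


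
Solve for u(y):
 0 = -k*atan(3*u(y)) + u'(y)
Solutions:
 Integral(1/atan(3*_y), (_y, u(y))) = C1 + k*y


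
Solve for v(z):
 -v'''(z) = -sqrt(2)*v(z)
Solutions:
 v(z) = C3*exp(2^(1/6)*z) + (C1*sin(2^(1/6)*sqrt(3)*z/2) + C2*cos(2^(1/6)*sqrt(3)*z/2))*exp(-2^(1/6)*z/2)


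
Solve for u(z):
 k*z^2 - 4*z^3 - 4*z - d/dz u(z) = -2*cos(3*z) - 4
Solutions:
 u(z) = C1 + k*z^3/3 - z^4 - 2*z^2 + 4*z + 2*sin(3*z)/3


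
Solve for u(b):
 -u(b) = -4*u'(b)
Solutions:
 u(b) = C1*exp(b/4)


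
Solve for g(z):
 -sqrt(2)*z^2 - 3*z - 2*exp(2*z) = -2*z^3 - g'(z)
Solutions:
 g(z) = C1 - z^4/2 + sqrt(2)*z^3/3 + 3*z^2/2 + exp(2*z)


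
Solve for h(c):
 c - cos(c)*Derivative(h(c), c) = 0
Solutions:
 h(c) = C1 + Integral(c/cos(c), c)


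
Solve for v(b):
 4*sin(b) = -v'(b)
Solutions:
 v(b) = C1 + 4*cos(b)


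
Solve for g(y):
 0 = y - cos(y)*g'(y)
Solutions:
 g(y) = C1 + Integral(y/cos(y), y)


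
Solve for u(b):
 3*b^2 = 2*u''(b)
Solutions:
 u(b) = C1 + C2*b + b^4/8


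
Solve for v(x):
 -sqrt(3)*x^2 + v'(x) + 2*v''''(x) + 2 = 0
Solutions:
 v(x) = C1 + C4*exp(-2^(2/3)*x/2) + sqrt(3)*x^3/3 - 2*x + (C2*sin(2^(2/3)*sqrt(3)*x/4) + C3*cos(2^(2/3)*sqrt(3)*x/4))*exp(2^(2/3)*x/4)


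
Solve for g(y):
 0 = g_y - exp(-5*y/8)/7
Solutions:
 g(y) = C1 - 8*exp(-5*y/8)/35


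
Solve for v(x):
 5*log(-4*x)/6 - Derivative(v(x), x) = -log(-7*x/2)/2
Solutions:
 v(x) = C1 + 4*x*log(-x)/3 + x*(-8 + 7*log(2) + 3*log(7))/6


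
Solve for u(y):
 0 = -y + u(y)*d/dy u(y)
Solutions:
 u(y) = -sqrt(C1 + y^2)
 u(y) = sqrt(C1 + y^2)


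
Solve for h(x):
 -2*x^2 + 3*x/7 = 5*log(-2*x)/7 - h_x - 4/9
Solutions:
 h(x) = C1 + 2*x^3/3 - 3*x^2/14 + 5*x*log(-x)/7 + x*(-73 + 45*log(2))/63


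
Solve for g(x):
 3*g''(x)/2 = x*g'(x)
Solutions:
 g(x) = C1 + C2*erfi(sqrt(3)*x/3)


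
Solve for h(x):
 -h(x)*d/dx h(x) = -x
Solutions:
 h(x) = -sqrt(C1 + x^2)
 h(x) = sqrt(C1 + x^2)


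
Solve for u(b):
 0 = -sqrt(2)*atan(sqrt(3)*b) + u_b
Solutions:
 u(b) = C1 + sqrt(2)*(b*atan(sqrt(3)*b) - sqrt(3)*log(3*b^2 + 1)/6)


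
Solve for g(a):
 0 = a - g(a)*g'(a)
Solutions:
 g(a) = -sqrt(C1 + a^2)
 g(a) = sqrt(C1 + a^2)


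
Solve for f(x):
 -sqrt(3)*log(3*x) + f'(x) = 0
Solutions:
 f(x) = C1 + sqrt(3)*x*log(x) - sqrt(3)*x + sqrt(3)*x*log(3)


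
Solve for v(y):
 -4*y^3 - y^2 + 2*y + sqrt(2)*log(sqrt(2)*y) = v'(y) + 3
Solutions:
 v(y) = C1 - y^4 - y^3/3 + y^2 + sqrt(2)*y*log(y) - 3*y - sqrt(2)*y + sqrt(2)*y*log(2)/2


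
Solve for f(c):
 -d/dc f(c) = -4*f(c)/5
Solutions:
 f(c) = C1*exp(4*c/5)


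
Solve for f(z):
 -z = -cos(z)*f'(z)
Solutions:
 f(z) = C1 + Integral(z/cos(z), z)


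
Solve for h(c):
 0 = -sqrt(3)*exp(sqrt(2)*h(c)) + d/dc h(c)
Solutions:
 h(c) = sqrt(2)*(2*log(-1/(C1 + sqrt(3)*c)) - log(2))/4


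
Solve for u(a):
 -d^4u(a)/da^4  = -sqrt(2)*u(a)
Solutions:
 u(a) = C1*exp(-2^(1/8)*a) + C2*exp(2^(1/8)*a) + C3*sin(2^(1/8)*a) + C4*cos(2^(1/8)*a)


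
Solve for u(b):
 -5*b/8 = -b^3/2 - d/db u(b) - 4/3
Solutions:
 u(b) = C1 - b^4/8 + 5*b^2/16 - 4*b/3


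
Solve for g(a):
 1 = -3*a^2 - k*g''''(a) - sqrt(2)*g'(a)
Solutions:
 g(a) = C1 + C2*exp(2^(1/6)*a*(-1/k)^(1/3)) + C3*exp(2^(1/6)*a*(-1/k)^(1/3)*(-1 + sqrt(3)*I)/2) + C4*exp(-2^(1/6)*a*(-1/k)^(1/3)*(1 + sqrt(3)*I)/2) - sqrt(2)*a^3/2 - sqrt(2)*a/2


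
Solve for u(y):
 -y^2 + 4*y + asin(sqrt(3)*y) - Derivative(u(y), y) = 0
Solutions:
 u(y) = C1 - y^3/3 + 2*y^2 + y*asin(sqrt(3)*y) + sqrt(3)*sqrt(1 - 3*y^2)/3


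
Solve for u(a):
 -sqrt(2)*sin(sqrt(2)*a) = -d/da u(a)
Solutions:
 u(a) = C1 - cos(sqrt(2)*a)


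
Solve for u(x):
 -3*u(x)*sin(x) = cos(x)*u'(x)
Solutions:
 u(x) = C1*cos(x)^3


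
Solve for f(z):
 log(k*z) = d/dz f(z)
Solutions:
 f(z) = C1 + z*log(k*z) - z


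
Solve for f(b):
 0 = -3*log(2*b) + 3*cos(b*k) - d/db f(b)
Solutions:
 f(b) = C1 - 3*b*log(b) - 3*b*log(2) + 3*b + 3*Piecewise((sin(b*k)/k, Ne(k, 0)), (b, True))


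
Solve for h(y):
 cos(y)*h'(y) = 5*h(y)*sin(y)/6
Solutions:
 h(y) = C1/cos(y)^(5/6)


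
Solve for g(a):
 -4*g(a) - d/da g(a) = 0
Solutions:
 g(a) = C1*exp(-4*a)


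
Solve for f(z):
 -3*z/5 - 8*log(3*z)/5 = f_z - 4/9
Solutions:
 f(z) = C1 - 3*z^2/10 - 8*z*log(z)/5 - 8*z*log(3)/5 + 92*z/45


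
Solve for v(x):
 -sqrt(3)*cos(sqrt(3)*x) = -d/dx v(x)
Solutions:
 v(x) = C1 + sin(sqrt(3)*x)


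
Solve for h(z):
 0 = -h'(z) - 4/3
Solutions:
 h(z) = C1 - 4*z/3


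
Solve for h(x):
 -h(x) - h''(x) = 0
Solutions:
 h(x) = C1*sin(x) + C2*cos(x)


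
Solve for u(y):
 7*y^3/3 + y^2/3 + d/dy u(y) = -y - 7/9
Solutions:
 u(y) = C1 - 7*y^4/12 - y^3/9 - y^2/2 - 7*y/9


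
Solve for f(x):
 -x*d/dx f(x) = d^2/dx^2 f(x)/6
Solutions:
 f(x) = C1 + C2*erf(sqrt(3)*x)


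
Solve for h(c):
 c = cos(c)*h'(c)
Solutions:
 h(c) = C1 + Integral(c/cos(c), c)


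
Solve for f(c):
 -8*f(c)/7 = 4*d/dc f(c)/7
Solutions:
 f(c) = C1*exp(-2*c)


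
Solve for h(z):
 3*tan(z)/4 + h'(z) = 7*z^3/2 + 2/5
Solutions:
 h(z) = C1 + 7*z^4/8 + 2*z/5 + 3*log(cos(z))/4


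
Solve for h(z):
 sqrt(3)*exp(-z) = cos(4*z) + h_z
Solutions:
 h(z) = C1 - sin(4*z)/4 - sqrt(3)*exp(-z)


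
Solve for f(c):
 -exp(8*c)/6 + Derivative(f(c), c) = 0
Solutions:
 f(c) = C1 + exp(8*c)/48


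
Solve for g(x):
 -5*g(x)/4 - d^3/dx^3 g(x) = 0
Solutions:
 g(x) = C3*exp(-10^(1/3)*x/2) + (C1*sin(10^(1/3)*sqrt(3)*x/4) + C2*cos(10^(1/3)*sqrt(3)*x/4))*exp(10^(1/3)*x/4)


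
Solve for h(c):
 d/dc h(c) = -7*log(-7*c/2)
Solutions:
 h(c) = C1 - 7*c*log(-c) + 7*c*(-log(7) + log(2) + 1)


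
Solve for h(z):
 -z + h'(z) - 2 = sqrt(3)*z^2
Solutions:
 h(z) = C1 + sqrt(3)*z^3/3 + z^2/2 + 2*z


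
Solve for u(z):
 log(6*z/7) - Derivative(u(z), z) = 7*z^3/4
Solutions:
 u(z) = C1 - 7*z^4/16 + z*log(z) - z + z*log(6/7)


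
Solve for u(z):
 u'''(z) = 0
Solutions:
 u(z) = C1 + C2*z + C3*z^2


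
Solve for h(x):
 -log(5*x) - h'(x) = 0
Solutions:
 h(x) = C1 - x*log(x) - x*log(5) + x


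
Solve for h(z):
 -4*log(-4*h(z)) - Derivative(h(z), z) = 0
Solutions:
 Integral(1/(log(-_y) + 2*log(2)), (_y, h(z)))/4 = C1 - z


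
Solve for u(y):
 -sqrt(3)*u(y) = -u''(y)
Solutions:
 u(y) = C1*exp(-3^(1/4)*y) + C2*exp(3^(1/4)*y)


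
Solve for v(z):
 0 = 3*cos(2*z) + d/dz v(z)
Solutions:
 v(z) = C1 - 3*sin(2*z)/2


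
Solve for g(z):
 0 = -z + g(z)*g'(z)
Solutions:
 g(z) = -sqrt(C1 + z^2)
 g(z) = sqrt(C1 + z^2)


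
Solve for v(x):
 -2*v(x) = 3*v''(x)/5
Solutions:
 v(x) = C1*sin(sqrt(30)*x/3) + C2*cos(sqrt(30)*x/3)


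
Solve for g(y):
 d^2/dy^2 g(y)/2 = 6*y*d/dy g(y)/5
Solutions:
 g(y) = C1 + C2*erfi(sqrt(30)*y/5)


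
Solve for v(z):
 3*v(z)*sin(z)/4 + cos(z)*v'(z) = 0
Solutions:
 v(z) = C1*cos(z)^(3/4)


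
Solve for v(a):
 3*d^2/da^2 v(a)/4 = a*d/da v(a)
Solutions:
 v(a) = C1 + C2*erfi(sqrt(6)*a/3)


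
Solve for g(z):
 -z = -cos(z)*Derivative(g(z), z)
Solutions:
 g(z) = C1 + Integral(z/cos(z), z)


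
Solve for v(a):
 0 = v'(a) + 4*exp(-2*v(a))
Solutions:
 v(a) = log(-sqrt(C1 - 8*a))
 v(a) = log(C1 - 8*a)/2


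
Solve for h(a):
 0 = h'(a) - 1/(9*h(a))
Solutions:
 h(a) = -sqrt(C1 + 2*a)/3
 h(a) = sqrt(C1 + 2*a)/3


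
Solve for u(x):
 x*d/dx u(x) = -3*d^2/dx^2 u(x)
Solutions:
 u(x) = C1 + C2*erf(sqrt(6)*x/6)


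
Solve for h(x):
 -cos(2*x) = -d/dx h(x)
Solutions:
 h(x) = C1 + sin(2*x)/2


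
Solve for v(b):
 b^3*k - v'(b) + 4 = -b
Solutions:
 v(b) = C1 + b^4*k/4 + b^2/2 + 4*b


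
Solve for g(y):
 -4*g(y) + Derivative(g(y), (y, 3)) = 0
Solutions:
 g(y) = C3*exp(2^(2/3)*y) + (C1*sin(2^(2/3)*sqrt(3)*y/2) + C2*cos(2^(2/3)*sqrt(3)*y/2))*exp(-2^(2/3)*y/2)


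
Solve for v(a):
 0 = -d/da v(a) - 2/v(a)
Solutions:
 v(a) = -sqrt(C1 - 4*a)
 v(a) = sqrt(C1 - 4*a)


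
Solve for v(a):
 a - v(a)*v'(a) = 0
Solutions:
 v(a) = -sqrt(C1 + a^2)
 v(a) = sqrt(C1 + a^2)


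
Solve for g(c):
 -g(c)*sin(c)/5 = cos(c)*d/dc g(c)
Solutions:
 g(c) = C1*cos(c)^(1/5)


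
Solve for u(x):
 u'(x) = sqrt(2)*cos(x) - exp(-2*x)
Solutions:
 u(x) = C1 + sqrt(2)*sin(x) + exp(-2*x)/2


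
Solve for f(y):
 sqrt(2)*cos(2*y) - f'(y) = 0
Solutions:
 f(y) = C1 + sqrt(2)*sin(2*y)/2


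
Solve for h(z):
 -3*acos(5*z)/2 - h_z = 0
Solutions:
 h(z) = C1 - 3*z*acos(5*z)/2 + 3*sqrt(1 - 25*z^2)/10


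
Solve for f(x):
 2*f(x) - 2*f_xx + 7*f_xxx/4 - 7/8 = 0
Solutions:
 f(x) = C1*exp(x*(32*2^(1/3)/(21*sqrt(3201) + 1195)^(1/3) + 16 + 2^(2/3)*(21*sqrt(3201) + 1195)^(1/3))/42)*sin(2^(1/3)*sqrt(3)*x*(-2^(1/3)*(21*sqrt(3201) + 1195)^(1/3) + 32/(21*sqrt(3201) + 1195)^(1/3))/42) + C2*exp(x*(32*2^(1/3)/(21*sqrt(3201) + 1195)^(1/3) + 16 + 2^(2/3)*(21*sqrt(3201) + 1195)^(1/3))/42)*cos(2^(1/3)*sqrt(3)*x*(-2^(1/3)*(21*sqrt(3201) + 1195)^(1/3) + 32/(21*sqrt(3201) + 1195)^(1/3))/42) + C3*exp(x*(-2^(2/3)*(21*sqrt(3201) + 1195)^(1/3) - 32*2^(1/3)/(21*sqrt(3201) + 1195)^(1/3) + 8)/21) + 7/16


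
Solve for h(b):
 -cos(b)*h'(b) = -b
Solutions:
 h(b) = C1 + Integral(b/cos(b), b)


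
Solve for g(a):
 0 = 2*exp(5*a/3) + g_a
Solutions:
 g(a) = C1 - 6*exp(5*a/3)/5


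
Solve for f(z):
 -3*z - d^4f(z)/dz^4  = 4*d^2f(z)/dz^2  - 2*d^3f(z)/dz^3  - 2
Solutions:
 f(z) = C1 + C2*z - z^3/8 + z^2/16 + (C3*sin(sqrt(3)*z) + C4*cos(sqrt(3)*z))*exp(z)


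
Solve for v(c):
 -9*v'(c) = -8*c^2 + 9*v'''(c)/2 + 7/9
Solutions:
 v(c) = C1 + C2*sin(sqrt(2)*c) + C3*cos(sqrt(2)*c) + 8*c^3/27 - 79*c/81


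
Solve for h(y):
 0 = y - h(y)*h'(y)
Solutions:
 h(y) = -sqrt(C1 + y^2)
 h(y) = sqrt(C1 + y^2)


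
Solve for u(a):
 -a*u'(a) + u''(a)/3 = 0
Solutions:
 u(a) = C1 + C2*erfi(sqrt(6)*a/2)


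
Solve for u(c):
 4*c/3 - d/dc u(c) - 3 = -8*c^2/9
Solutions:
 u(c) = C1 + 8*c^3/27 + 2*c^2/3 - 3*c


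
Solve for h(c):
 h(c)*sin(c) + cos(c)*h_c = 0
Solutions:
 h(c) = C1*cos(c)


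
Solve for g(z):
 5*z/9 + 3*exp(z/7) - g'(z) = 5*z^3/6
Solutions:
 g(z) = C1 - 5*z^4/24 + 5*z^2/18 + 21*exp(z/7)


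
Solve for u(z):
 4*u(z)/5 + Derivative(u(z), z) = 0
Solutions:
 u(z) = C1*exp(-4*z/5)


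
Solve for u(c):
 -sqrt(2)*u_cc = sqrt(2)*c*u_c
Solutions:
 u(c) = C1 + C2*erf(sqrt(2)*c/2)


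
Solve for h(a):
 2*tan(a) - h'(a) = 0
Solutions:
 h(a) = C1 - 2*log(cos(a))


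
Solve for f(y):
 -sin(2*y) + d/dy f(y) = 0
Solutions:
 f(y) = C1 - cos(2*y)/2


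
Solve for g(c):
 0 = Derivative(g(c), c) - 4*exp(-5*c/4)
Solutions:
 g(c) = C1 - 16*exp(-5*c/4)/5


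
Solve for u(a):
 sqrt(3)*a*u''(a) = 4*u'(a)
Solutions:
 u(a) = C1 + C2*a^(1 + 4*sqrt(3)/3)


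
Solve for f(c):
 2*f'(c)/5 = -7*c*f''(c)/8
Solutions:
 f(c) = C1 + C2*c^(19/35)


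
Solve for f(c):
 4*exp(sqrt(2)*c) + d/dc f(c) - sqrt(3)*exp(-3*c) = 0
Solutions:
 f(c) = C1 - 2*sqrt(2)*exp(sqrt(2)*c) - sqrt(3)*exp(-3*c)/3


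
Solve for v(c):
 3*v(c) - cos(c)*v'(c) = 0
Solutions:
 v(c) = C1*(sin(c) + 1)^(3/2)/(sin(c) - 1)^(3/2)


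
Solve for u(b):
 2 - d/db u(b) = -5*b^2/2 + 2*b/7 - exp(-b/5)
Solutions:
 u(b) = C1 + 5*b^3/6 - b^2/7 + 2*b - 5*exp(-b/5)


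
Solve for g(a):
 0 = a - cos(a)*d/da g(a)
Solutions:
 g(a) = C1 + Integral(a/cos(a), a)


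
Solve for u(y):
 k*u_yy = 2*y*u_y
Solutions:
 u(y) = C1 + C2*erf(y*sqrt(-1/k))/sqrt(-1/k)


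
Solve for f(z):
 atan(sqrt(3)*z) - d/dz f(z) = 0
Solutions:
 f(z) = C1 + z*atan(sqrt(3)*z) - sqrt(3)*log(3*z^2 + 1)/6


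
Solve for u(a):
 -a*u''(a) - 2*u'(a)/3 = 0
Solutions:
 u(a) = C1 + C2*a^(1/3)


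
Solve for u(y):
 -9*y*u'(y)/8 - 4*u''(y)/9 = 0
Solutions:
 u(y) = C1 + C2*erf(9*y/8)


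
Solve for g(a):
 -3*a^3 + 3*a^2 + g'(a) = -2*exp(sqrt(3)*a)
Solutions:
 g(a) = C1 + 3*a^4/4 - a^3 - 2*sqrt(3)*exp(sqrt(3)*a)/3


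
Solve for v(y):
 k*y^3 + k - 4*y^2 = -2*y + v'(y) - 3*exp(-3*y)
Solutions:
 v(y) = C1 + k*y^4/4 + k*y - 4*y^3/3 + y^2 - exp(-3*y)


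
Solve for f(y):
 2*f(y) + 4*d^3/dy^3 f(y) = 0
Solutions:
 f(y) = C3*exp(-2^(2/3)*y/2) + (C1*sin(2^(2/3)*sqrt(3)*y/4) + C2*cos(2^(2/3)*sqrt(3)*y/4))*exp(2^(2/3)*y/4)


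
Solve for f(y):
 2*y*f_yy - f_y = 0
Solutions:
 f(y) = C1 + C2*y^(3/2)


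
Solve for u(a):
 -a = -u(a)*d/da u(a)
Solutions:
 u(a) = -sqrt(C1 + a^2)
 u(a) = sqrt(C1 + a^2)


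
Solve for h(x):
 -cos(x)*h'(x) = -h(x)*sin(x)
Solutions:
 h(x) = C1/cos(x)


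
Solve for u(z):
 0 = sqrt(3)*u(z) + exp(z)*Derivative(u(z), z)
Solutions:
 u(z) = C1*exp(sqrt(3)*exp(-z))


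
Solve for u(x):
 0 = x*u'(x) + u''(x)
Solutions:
 u(x) = C1 + C2*erf(sqrt(2)*x/2)


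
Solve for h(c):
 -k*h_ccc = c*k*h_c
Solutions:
 h(c) = C1 + Integral(C2*airyai(-c) + C3*airybi(-c), c)


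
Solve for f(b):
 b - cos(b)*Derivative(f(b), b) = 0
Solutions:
 f(b) = C1 + Integral(b/cos(b), b)


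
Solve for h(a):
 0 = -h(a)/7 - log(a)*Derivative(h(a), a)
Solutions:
 h(a) = C1*exp(-li(a)/7)


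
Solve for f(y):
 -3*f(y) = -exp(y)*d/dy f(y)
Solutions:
 f(y) = C1*exp(-3*exp(-y))


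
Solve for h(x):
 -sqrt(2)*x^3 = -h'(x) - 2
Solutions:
 h(x) = C1 + sqrt(2)*x^4/4 - 2*x


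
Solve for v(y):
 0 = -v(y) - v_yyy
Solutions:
 v(y) = C3*exp(-y) + (C1*sin(sqrt(3)*y/2) + C2*cos(sqrt(3)*y/2))*exp(y/2)


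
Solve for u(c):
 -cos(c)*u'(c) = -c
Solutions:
 u(c) = C1 + Integral(c/cos(c), c)


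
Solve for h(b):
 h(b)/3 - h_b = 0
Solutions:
 h(b) = C1*exp(b/3)


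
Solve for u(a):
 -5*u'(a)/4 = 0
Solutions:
 u(a) = C1


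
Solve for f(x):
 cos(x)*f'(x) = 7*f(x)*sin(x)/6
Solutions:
 f(x) = C1/cos(x)^(7/6)


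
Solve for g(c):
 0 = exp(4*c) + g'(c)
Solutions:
 g(c) = C1 - exp(4*c)/4


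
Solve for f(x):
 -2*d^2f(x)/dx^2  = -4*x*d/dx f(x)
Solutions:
 f(x) = C1 + C2*erfi(x)


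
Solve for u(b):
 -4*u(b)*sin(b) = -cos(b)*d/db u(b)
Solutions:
 u(b) = C1/cos(b)^4


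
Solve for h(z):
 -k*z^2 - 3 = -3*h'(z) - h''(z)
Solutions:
 h(z) = C1 + C2*exp(-3*z) + k*z^3/9 - k*z^2/9 + 2*k*z/27 + z


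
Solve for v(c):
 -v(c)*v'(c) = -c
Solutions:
 v(c) = -sqrt(C1 + c^2)
 v(c) = sqrt(C1 + c^2)


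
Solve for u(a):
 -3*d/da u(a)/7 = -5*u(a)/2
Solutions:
 u(a) = C1*exp(35*a/6)


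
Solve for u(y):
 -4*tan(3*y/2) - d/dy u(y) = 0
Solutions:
 u(y) = C1 + 8*log(cos(3*y/2))/3


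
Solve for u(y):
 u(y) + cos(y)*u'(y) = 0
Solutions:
 u(y) = C1*sqrt(sin(y) - 1)/sqrt(sin(y) + 1)


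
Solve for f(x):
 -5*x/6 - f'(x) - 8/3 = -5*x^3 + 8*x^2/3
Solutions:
 f(x) = C1 + 5*x^4/4 - 8*x^3/9 - 5*x^2/12 - 8*x/3


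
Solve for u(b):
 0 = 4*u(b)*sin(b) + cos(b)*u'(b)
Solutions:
 u(b) = C1*cos(b)^4


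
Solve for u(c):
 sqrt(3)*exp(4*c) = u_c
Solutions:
 u(c) = C1 + sqrt(3)*exp(4*c)/4


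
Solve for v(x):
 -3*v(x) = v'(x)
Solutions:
 v(x) = C1*exp(-3*x)


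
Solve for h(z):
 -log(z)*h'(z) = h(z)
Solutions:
 h(z) = C1*exp(-li(z))


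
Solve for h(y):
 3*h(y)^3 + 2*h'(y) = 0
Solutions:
 h(y) = -sqrt(-1/(C1 - 3*y))
 h(y) = sqrt(-1/(C1 - 3*y))


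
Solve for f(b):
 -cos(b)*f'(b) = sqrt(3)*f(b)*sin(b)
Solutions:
 f(b) = C1*cos(b)^(sqrt(3))


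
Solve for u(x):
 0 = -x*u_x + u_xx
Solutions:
 u(x) = C1 + C2*erfi(sqrt(2)*x/2)


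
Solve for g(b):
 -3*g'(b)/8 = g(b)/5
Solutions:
 g(b) = C1*exp(-8*b/15)


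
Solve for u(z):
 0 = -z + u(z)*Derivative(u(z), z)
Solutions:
 u(z) = -sqrt(C1 + z^2)
 u(z) = sqrt(C1 + z^2)


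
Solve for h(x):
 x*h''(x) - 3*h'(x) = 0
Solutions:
 h(x) = C1 + C2*x^4


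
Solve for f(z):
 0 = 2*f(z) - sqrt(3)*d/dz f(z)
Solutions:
 f(z) = C1*exp(2*sqrt(3)*z/3)


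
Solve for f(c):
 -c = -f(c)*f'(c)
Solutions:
 f(c) = -sqrt(C1 + c^2)
 f(c) = sqrt(C1 + c^2)


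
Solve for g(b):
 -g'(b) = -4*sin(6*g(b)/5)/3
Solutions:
 -4*b/3 + 5*log(cos(6*g(b)/5) - 1)/12 - 5*log(cos(6*g(b)/5) + 1)/12 = C1


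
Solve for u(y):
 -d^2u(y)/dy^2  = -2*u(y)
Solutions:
 u(y) = C1*exp(-sqrt(2)*y) + C2*exp(sqrt(2)*y)


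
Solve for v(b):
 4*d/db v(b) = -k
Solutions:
 v(b) = C1 - b*k/4


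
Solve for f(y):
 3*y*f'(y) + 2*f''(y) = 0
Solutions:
 f(y) = C1 + C2*erf(sqrt(3)*y/2)


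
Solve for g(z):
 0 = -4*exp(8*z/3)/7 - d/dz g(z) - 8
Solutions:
 g(z) = C1 - 8*z - 3*exp(8*z/3)/14


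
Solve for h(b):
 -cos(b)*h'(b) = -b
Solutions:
 h(b) = C1 + Integral(b/cos(b), b)


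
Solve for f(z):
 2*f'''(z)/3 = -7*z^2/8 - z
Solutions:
 f(z) = C1 + C2*z + C3*z^2 - 7*z^5/320 - z^4/16


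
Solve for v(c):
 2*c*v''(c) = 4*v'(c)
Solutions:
 v(c) = C1 + C2*c^3


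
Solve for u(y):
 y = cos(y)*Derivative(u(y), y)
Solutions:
 u(y) = C1 + Integral(y/cos(y), y)


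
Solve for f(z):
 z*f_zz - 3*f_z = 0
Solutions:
 f(z) = C1 + C2*z^4


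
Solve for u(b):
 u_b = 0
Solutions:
 u(b) = C1


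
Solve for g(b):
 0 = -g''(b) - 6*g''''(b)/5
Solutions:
 g(b) = C1 + C2*b + C3*sin(sqrt(30)*b/6) + C4*cos(sqrt(30)*b/6)


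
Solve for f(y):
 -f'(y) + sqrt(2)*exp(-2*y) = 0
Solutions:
 f(y) = C1 - sqrt(2)*exp(-2*y)/2


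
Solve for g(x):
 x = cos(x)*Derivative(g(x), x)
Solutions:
 g(x) = C1 + Integral(x/cos(x), x)


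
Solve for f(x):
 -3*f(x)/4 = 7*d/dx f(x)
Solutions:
 f(x) = C1*exp(-3*x/28)


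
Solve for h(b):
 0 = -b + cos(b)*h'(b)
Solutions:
 h(b) = C1 + Integral(b/cos(b), b)


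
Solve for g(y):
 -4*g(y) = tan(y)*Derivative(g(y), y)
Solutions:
 g(y) = C1/sin(y)^4


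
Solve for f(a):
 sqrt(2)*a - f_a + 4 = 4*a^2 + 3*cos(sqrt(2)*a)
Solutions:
 f(a) = C1 - 4*a^3/3 + sqrt(2)*a^2/2 + 4*a - 3*sqrt(2)*sin(sqrt(2)*a)/2


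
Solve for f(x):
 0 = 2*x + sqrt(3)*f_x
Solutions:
 f(x) = C1 - sqrt(3)*x^2/3


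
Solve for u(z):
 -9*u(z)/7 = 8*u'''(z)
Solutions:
 u(z) = C3*exp(-21^(2/3)*z/14) + (C1*sin(3*3^(1/6)*7^(2/3)*z/28) + C2*cos(3*3^(1/6)*7^(2/3)*z/28))*exp(21^(2/3)*z/28)


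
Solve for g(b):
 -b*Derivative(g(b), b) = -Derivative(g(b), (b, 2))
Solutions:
 g(b) = C1 + C2*erfi(sqrt(2)*b/2)


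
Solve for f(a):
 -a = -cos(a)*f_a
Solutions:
 f(a) = C1 + Integral(a/cos(a), a)


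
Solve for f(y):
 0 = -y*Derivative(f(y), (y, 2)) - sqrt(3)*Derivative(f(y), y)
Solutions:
 f(y) = C1 + C2*y^(1 - sqrt(3))


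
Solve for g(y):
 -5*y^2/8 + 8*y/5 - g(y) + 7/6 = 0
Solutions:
 g(y) = -5*y^2/8 + 8*y/5 + 7/6


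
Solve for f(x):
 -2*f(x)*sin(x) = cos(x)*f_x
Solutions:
 f(x) = C1*cos(x)^2


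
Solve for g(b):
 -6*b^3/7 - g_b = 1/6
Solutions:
 g(b) = C1 - 3*b^4/14 - b/6


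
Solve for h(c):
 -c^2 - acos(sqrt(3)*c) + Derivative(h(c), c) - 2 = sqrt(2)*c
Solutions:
 h(c) = C1 + c^3/3 + sqrt(2)*c^2/2 + c*acos(sqrt(3)*c) + 2*c - sqrt(3)*sqrt(1 - 3*c^2)/3


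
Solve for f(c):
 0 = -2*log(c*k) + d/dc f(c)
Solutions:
 f(c) = C1 + 2*c*log(c*k) - 2*c


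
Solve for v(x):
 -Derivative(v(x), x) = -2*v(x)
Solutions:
 v(x) = C1*exp(2*x)


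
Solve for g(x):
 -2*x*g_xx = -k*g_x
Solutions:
 g(x) = C1 + x^(re(k)/2 + 1)*(C2*sin(log(x)*Abs(im(k))/2) + C3*cos(log(x)*im(k)/2))


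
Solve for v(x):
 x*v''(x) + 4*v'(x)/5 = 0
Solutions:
 v(x) = C1 + C2*x^(1/5)


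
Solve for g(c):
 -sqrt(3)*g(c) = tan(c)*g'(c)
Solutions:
 g(c) = C1/sin(c)^(sqrt(3))


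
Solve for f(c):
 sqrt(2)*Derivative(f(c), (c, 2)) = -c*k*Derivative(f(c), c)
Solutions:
 f(c) = Piecewise((-2^(3/4)*sqrt(pi)*C1*erf(2^(1/4)*c*sqrt(k)/2)/(2*sqrt(k)) - C2, (k > 0) | (k < 0)), (-C1*c - C2, True))


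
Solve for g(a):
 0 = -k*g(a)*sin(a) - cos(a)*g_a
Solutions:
 g(a) = C1*exp(k*log(cos(a)))


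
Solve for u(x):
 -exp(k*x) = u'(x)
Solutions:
 u(x) = C1 - exp(k*x)/k


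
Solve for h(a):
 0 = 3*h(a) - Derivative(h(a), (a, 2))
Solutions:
 h(a) = C1*exp(-sqrt(3)*a) + C2*exp(sqrt(3)*a)


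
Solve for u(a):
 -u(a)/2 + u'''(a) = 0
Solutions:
 u(a) = C3*exp(2^(2/3)*a/2) + (C1*sin(2^(2/3)*sqrt(3)*a/4) + C2*cos(2^(2/3)*sqrt(3)*a/4))*exp(-2^(2/3)*a/4)


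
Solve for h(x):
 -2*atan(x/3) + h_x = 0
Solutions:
 h(x) = C1 + 2*x*atan(x/3) - 3*log(x^2 + 9)


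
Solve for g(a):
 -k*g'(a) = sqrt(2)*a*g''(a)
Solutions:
 g(a) = C1 + a^(-sqrt(2)*re(k)/2 + 1)*(C2*sin(sqrt(2)*log(a)*Abs(im(k))/2) + C3*cos(sqrt(2)*log(a)*im(k)/2))


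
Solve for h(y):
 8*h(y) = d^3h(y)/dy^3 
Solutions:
 h(y) = C3*exp(2*y) + (C1*sin(sqrt(3)*y) + C2*cos(sqrt(3)*y))*exp(-y)


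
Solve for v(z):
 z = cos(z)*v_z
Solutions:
 v(z) = C1 + Integral(z/cos(z), z)


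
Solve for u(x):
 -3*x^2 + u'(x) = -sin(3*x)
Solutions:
 u(x) = C1 + x^3 + cos(3*x)/3


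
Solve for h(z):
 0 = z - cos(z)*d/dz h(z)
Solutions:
 h(z) = C1 + Integral(z/cos(z), z)


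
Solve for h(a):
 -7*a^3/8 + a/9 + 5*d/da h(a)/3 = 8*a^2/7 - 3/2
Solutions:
 h(a) = C1 + 21*a^4/160 + 8*a^3/35 - a^2/30 - 9*a/10


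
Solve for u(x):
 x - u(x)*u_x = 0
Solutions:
 u(x) = -sqrt(C1 + x^2)
 u(x) = sqrt(C1 + x^2)


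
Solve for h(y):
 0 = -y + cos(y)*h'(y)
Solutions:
 h(y) = C1 + Integral(y/cos(y), y)


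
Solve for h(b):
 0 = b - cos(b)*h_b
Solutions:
 h(b) = C1 + Integral(b/cos(b), b)


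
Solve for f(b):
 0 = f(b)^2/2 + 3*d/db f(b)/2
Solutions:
 f(b) = 3/(C1 + b)


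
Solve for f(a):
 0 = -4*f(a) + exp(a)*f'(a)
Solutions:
 f(a) = C1*exp(-4*exp(-a))


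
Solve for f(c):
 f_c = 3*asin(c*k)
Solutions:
 f(c) = C1 + 3*Piecewise((c*asin(c*k) + sqrt(-c^2*k^2 + 1)/k, Ne(k, 0)), (0, True))


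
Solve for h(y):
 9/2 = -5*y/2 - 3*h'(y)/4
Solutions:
 h(y) = C1 - 5*y^2/3 - 6*y


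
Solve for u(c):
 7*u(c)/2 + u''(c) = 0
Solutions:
 u(c) = C1*sin(sqrt(14)*c/2) + C2*cos(sqrt(14)*c/2)


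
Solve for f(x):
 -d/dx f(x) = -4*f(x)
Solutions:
 f(x) = C1*exp(4*x)


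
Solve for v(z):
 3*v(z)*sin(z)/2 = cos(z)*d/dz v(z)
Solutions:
 v(z) = C1/cos(z)^(3/2)


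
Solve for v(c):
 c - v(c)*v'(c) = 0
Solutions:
 v(c) = -sqrt(C1 + c^2)
 v(c) = sqrt(C1 + c^2)


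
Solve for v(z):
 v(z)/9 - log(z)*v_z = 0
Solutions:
 v(z) = C1*exp(li(z)/9)


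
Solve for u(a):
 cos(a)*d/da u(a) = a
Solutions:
 u(a) = C1 + Integral(a/cos(a), a)


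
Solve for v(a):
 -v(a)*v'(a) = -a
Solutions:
 v(a) = -sqrt(C1 + a^2)
 v(a) = sqrt(C1 + a^2)


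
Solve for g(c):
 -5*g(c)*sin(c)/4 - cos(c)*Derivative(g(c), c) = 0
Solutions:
 g(c) = C1*cos(c)^(5/4)


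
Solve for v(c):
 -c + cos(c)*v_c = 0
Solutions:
 v(c) = C1 + Integral(c/cos(c), c)


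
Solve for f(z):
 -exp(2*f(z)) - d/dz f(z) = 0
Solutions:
 f(z) = log(-sqrt(-1/(C1 - z))) - log(2)/2
 f(z) = log(-1/(C1 - z))/2 - log(2)/2


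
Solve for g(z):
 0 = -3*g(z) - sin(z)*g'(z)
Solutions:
 g(z) = C1*(cos(z) + 1)^(3/2)/(cos(z) - 1)^(3/2)


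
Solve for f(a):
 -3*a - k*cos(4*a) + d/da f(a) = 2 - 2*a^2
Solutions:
 f(a) = C1 - 2*a^3/3 + 3*a^2/2 + 2*a + k*sin(4*a)/4


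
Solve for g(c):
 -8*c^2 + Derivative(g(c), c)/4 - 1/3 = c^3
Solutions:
 g(c) = C1 + c^4 + 32*c^3/3 + 4*c/3


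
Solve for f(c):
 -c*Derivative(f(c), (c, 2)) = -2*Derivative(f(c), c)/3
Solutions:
 f(c) = C1 + C2*c^(5/3)


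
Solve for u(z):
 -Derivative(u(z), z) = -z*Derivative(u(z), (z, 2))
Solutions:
 u(z) = C1 + C2*z^2


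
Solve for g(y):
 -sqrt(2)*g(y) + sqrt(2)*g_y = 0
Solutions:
 g(y) = C1*exp(y)


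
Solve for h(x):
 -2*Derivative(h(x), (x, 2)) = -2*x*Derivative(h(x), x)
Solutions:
 h(x) = C1 + C2*erfi(sqrt(2)*x/2)


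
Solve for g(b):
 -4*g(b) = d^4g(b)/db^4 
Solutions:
 g(b) = (C1*sin(b) + C2*cos(b))*exp(-b) + (C3*sin(b) + C4*cos(b))*exp(b)


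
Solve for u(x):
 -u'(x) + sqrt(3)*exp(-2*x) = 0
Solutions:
 u(x) = C1 - sqrt(3)*exp(-2*x)/2


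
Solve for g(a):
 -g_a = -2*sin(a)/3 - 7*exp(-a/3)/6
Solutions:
 g(a) = C1 - 2*cos(a)/3 - 7*exp(-a/3)/2


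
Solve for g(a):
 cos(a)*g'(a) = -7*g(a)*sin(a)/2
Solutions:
 g(a) = C1*cos(a)^(7/2)


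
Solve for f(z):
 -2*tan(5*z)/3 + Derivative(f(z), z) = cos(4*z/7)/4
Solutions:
 f(z) = C1 - 2*log(cos(5*z))/15 + 7*sin(4*z/7)/16


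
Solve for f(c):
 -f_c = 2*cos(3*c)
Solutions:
 f(c) = C1 - 2*sin(3*c)/3


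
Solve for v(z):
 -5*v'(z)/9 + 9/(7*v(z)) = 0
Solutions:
 v(z) = -sqrt(C1 + 5670*z)/35
 v(z) = sqrt(C1 + 5670*z)/35


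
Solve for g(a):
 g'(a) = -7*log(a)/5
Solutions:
 g(a) = C1 - 7*a*log(a)/5 + 7*a/5


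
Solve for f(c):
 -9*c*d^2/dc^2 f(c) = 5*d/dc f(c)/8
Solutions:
 f(c) = C1 + C2*c^(67/72)


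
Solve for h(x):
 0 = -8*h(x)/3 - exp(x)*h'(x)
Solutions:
 h(x) = C1*exp(8*exp(-x)/3)


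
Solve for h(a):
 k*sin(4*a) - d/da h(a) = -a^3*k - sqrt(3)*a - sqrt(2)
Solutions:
 h(a) = C1 + a^4*k/4 + sqrt(3)*a^2/2 + sqrt(2)*a - k*cos(4*a)/4


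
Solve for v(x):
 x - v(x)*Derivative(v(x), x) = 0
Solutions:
 v(x) = -sqrt(C1 + x^2)
 v(x) = sqrt(C1 + x^2)


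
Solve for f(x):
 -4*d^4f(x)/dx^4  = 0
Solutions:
 f(x) = C1 + C2*x + C3*x^2 + C4*x^3


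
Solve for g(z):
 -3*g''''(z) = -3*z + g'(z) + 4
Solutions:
 g(z) = C1 + C4*exp(-3^(2/3)*z/3) + 3*z^2/2 - 4*z + (C2*sin(3^(1/6)*z/2) + C3*cos(3^(1/6)*z/2))*exp(3^(2/3)*z/6)


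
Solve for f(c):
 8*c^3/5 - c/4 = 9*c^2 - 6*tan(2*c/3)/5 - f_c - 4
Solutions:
 f(c) = C1 - 2*c^4/5 + 3*c^3 + c^2/8 - 4*c + 9*log(cos(2*c/3))/5


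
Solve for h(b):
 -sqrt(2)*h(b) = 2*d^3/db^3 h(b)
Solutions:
 h(b) = C3*exp(-2^(5/6)*b/2) + (C1*sin(2^(5/6)*sqrt(3)*b/4) + C2*cos(2^(5/6)*sqrt(3)*b/4))*exp(2^(5/6)*b/4)


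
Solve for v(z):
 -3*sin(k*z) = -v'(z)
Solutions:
 v(z) = C1 - 3*cos(k*z)/k


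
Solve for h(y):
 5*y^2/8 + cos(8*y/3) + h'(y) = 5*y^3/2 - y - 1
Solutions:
 h(y) = C1 + 5*y^4/8 - 5*y^3/24 - y^2/2 - y - 3*sin(8*y/3)/8


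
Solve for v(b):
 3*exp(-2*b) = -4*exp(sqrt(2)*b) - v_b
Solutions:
 v(b) = C1 - 2*sqrt(2)*exp(sqrt(2)*b) + 3*exp(-2*b)/2


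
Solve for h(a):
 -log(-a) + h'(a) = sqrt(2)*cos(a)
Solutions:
 h(a) = C1 + a*log(-a) - a + sqrt(2)*sin(a)


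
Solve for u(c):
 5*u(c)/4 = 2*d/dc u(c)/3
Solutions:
 u(c) = C1*exp(15*c/8)


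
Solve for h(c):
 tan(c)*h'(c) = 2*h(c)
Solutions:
 h(c) = C1*sin(c)^2


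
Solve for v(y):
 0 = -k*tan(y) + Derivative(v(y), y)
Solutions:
 v(y) = C1 - k*log(cos(y))


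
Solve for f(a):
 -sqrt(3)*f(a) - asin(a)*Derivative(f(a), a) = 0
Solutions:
 f(a) = C1*exp(-sqrt(3)*Integral(1/asin(a), a))


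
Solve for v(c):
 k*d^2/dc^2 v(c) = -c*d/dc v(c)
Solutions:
 v(c) = C1 + C2*sqrt(k)*erf(sqrt(2)*c*sqrt(1/k)/2)


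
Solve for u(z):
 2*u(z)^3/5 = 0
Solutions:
 u(z) = 0


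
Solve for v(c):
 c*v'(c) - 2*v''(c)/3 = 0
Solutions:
 v(c) = C1 + C2*erfi(sqrt(3)*c/2)


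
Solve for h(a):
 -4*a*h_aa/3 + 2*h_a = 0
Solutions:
 h(a) = C1 + C2*a^(5/2)


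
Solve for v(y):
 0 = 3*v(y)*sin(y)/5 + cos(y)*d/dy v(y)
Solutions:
 v(y) = C1*cos(y)^(3/5)


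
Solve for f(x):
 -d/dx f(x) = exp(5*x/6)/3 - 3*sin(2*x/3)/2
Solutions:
 f(x) = C1 - 2*exp(5*x/6)/5 - 9*cos(2*x/3)/4


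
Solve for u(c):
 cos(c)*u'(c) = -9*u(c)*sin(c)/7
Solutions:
 u(c) = C1*cos(c)^(9/7)


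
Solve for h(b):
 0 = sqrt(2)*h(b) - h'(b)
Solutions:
 h(b) = C1*exp(sqrt(2)*b)


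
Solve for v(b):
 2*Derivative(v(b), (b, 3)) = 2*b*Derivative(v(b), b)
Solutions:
 v(b) = C1 + Integral(C2*airyai(b) + C3*airybi(b), b)


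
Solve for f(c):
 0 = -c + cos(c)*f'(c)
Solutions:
 f(c) = C1 + Integral(c/cos(c), c)


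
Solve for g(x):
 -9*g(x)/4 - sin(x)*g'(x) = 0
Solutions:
 g(x) = C1*(cos(x) + 1)^(9/8)/(cos(x) - 1)^(9/8)


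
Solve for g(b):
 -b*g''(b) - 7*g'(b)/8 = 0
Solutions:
 g(b) = C1 + C2*b^(1/8)


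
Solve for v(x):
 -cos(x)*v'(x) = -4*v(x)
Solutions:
 v(x) = C1*(sin(x)^2 + 2*sin(x) + 1)/(sin(x)^2 - 2*sin(x) + 1)


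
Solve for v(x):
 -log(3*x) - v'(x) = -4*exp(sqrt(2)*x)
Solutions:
 v(x) = C1 - x*log(x) + x*(1 - log(3)) + 2*sqrt(2)*exp(sqrt(2)*x)


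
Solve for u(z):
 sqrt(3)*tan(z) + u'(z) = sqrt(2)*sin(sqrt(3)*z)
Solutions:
 u(z) = C1 + sqrt(3)*log(cos(z)) - sqrt(6)*cos(sqrt(3)*z)/3


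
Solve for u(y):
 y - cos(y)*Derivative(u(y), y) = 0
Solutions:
 u(y) = C1 + Integral(y/cos(y), y)


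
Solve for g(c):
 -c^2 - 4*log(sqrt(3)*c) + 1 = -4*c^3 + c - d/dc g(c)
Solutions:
 g(c) = C1 - c^4 + c^3/3 + c^2/2 + 4*c*log(c) - 5*c + c*log(9)


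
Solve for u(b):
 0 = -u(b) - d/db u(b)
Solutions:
 u(b) = C1*exp(-b)


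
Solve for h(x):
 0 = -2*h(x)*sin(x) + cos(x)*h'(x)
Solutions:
 h(x) = C1/cos(x)^2


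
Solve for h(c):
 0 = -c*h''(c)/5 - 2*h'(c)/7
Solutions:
 h(c) = C1 + C2/c^(3/7)


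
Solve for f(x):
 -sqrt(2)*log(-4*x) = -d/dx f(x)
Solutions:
 f(x) = C1 + sqrt(2)*x*log(-x) + sqrt(2)*x*(-1 + 2*log(2))


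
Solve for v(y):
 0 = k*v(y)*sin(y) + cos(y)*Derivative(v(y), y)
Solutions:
 v(y) = C1*exp(k*log(cos(y)))


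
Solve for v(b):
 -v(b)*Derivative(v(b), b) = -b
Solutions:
 v(b) = -sqrt(C1 + b^2)
 v(b) = sqrt(C1 + b^2)


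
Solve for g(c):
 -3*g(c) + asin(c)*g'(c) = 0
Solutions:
 g(c) = C1*exp(3*Integral(1/asin(c), c))


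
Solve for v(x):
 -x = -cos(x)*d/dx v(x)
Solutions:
 v(x) = C1 + Integral(x/cos(x), x)


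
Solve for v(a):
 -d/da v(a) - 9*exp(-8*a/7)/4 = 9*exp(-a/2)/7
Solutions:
 v(a) = C1 + 18*exp(-a/2)/7 + 63*exp(-8*a/7)/32


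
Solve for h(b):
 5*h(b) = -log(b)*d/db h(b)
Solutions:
 h(b) = C1*exp(-5*li(b))


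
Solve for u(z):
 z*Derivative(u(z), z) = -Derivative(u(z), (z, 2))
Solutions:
 u(z) = C1 + C2*erf(sqrt(2)*z/2)


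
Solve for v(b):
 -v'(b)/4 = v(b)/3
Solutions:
 v(b) = C1*exp(-4*b/3)


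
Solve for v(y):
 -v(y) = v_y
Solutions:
 v(y) = C1*exp(-y)


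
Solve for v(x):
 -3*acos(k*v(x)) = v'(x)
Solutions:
 Integral(1/acos(_y*k), (_y, v(x))) = C1 - 3*x


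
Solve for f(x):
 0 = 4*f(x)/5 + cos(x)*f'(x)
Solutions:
 f(x) = C1*(sin(x) - 1)^(2/5)/(sin(x) + 1)^(2/5)


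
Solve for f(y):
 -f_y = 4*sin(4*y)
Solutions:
 f(y) = C1 + cos(4*y)


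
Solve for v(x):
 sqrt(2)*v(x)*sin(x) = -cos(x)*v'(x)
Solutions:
 v(x) = C1*cos(x)^(sqrt(2))
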